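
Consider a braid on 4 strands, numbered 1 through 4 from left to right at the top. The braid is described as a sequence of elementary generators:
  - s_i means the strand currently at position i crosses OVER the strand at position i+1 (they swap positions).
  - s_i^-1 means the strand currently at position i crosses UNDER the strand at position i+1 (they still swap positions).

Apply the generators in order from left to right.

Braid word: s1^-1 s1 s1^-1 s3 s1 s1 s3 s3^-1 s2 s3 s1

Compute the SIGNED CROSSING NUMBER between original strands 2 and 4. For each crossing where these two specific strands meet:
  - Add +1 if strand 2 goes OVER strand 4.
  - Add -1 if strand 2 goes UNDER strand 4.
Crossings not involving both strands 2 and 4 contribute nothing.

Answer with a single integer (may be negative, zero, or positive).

Gen 1: crossing 1x2. Both 2&4? no. Sum: 0
Gen 2: crossing 2x1. Both 2&4? no. Sum: 0
Gen 3: crossing 1x2. Both 2&4? no. Sum: 0
Gen 4: crossing 3x4. Both 2&4? no. Sum: 0
Gen 5: crossing 2x1. Both 2&4? no. Sum: 0
Gen 6: crossing 1x2. Both 2&4? no. Sum: 0
Gen 7: crossing 4x3. Both 2&4? no. Sum: 0
Gen 8: crossing 3x4. Both 2&4? no. Sum: 0
Gen 9: crossing 1x4. Both 2&4? no. Sum: 0
Gen 10: crossing 1x3. Both 2&4? no. Sum: 0
Gen 11: 2 over 4. Both 2&4? yes. Contrib: +1. Sum: 1

Answer: 1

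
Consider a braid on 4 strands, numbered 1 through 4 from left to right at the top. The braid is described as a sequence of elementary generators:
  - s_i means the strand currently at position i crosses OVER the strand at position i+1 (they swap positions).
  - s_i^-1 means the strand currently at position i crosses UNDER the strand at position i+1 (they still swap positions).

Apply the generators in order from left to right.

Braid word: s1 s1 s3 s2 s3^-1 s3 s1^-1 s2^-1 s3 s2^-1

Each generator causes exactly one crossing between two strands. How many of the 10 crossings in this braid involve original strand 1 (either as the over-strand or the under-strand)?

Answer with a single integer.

Gen 1: crossing 1x2. Involves strand 1? yes. Count so far: 1
Gen 2: crossing 2x1. Involves strand 1? yes. Count so far: 2
Gen 3: crossing 3x4. Involves strand 1? no. Count so far: 2
Gen 4: crossing 2x4. Involves strand 1? no. Count so far: 2
Gen 5: crossing 2x3. Involves strand 1? no. Count so far: 2
Gen 6: crossing 3x2. Involves strand 1? no. Count so far: 2
Gen 7: crossing 1x4. Involves strand 1? yes. Count so far: 3
Gen 8: crossing 1x2. Involves strand 1? yes. Count so far: 4
Gen 9: crossing 1x3. Involves strand 1? yes. Count so far: 5
Gen 10: crossing 2x3. Involves strand 1? no. Count so far: 5

Answer: 5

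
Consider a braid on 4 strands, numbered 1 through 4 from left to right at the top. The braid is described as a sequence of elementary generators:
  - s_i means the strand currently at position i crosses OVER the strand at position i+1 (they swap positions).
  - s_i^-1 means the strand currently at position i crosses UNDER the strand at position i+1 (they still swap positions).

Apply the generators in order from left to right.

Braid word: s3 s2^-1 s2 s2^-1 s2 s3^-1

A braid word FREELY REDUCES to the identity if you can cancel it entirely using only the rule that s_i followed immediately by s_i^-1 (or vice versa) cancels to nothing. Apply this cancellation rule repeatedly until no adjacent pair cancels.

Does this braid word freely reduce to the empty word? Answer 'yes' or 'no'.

Gen 1 (s3): push. Stack: [s3]
Gen 2 (s2^-1): push. Stack: [s3 s2^-1]
Gen 3 (s2): cancels prior s2^-1. Stack: [s3]
Gen 4 (s2^-1): push. Stack: [s3 s2^-1]
Gen 5 (s2): cancels prior s2^-1. Stack: [s3]
Gen 6 (s3^-1): cancels prior s3. Stack: []
Reduced word: (empty)

Answer: yes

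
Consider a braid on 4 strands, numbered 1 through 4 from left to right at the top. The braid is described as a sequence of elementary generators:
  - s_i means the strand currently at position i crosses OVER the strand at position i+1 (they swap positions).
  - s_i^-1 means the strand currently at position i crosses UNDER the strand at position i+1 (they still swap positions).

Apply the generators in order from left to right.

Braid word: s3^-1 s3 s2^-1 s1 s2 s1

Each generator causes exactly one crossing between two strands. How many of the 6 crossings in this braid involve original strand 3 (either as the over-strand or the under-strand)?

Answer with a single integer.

Answer: 5

Derivation:
Gen 1: crossing 3x4. Involves strand 3? yes. Count so far: 1
Gen 2: crossing 4x3. Involves strand 3? yes. Count so far: 2
Gen 3: crossing 2x3. Involves strand 3? yes. Count so far: 3
Gen 4: crossing 1x3. Involves strand 3? yes. Count so far: 4
Gen 5: crossing 1x2. Involves strand 3? no. Count so far: 4
Gen 6: crossing 3x2. Involves strand 3? yes. Count so far: 5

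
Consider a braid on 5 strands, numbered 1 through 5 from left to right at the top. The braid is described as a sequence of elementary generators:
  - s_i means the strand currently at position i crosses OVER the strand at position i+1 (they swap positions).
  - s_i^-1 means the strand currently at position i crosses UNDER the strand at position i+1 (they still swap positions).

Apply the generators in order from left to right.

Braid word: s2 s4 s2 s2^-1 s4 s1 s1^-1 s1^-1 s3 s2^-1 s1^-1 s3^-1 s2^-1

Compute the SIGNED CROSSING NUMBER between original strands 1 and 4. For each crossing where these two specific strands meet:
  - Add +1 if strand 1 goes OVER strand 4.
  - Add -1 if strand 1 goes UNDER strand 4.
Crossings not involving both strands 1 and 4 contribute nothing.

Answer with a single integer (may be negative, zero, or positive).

Gen 1: crossing 2x3. Both 1&4? no. Sum: 0
Gen 2: crossing 4x5. Both 1&4? no. Sum: 0
Gen 3: crossing 3x2. Both 1&4? no. Sum: 0
Gen 4: crossing 2x3. Both 1&4? no. Sum: 0
Gen 5: crossing 5x4. Both 1&4? no. Sum: 0
Gen 6: crossing 1x3. Both 1&4? no. Sum: 0
Gen 7: crossing 3x1. Both 1&4? no. Sum: 0
Gen 8: crossing 1x3. Both 1&4? no. Sum: 0
Gen 9: crossing 2x4. Both 1&4? no. Sum: 0
Gen 10: 1 under 4. Both 1&4? yes. Contrib: -1. Sum: -1
Gen 11: crossing 3x4. Both 1&4? no. Sum: -1
Gen 12: crossing 1x2. Both 1&4? no. Sum: -1
Gen 13: crossing 3x2. Both 1&4? no. Sum: -1

Answer: -1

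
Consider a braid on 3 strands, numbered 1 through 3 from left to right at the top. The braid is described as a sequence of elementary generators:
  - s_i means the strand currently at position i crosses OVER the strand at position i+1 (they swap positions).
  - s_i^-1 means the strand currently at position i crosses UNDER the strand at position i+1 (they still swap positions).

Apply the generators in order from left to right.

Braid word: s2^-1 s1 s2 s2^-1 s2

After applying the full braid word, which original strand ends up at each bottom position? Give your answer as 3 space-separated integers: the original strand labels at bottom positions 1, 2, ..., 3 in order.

Gen 1 (s2^-1): strand 2 crosses under strand 3. Perm now: [1 3 2]
Gen 2 (s1): strand 1 crosses over strand 3. Perm now: [3 1 2]
Gen 3 (s2): strand 1 crosses over strand 2. Perm now: [3 2 1]
Gen 4 (s2^-1): strand 2 crosses under strand 1. Perm now: [3 1 2]
Gen 5 (s2): strand 1 crosses over strand 2. Perm now: [3 2 1]

Answer: 3 2 1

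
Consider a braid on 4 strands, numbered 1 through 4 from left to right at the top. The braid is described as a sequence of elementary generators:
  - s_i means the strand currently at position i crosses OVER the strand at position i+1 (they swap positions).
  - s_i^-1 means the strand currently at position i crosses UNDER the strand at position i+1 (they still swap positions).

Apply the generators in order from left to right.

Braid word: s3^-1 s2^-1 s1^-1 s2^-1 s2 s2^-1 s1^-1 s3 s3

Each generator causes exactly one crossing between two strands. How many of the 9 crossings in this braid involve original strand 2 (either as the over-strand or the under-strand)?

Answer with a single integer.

Answer: 5

Derivation:
Gen 1: crossing 3x4. Involves strand 2? no. Count so far: 0
Gen 2: crossing 2x4. Involves strand 2? yes. Count so far: 1
Gen 3: crossing 1x4. Involves strand 2? no. Count so far: 1
Gen 4: crossing 1x2. Involves strand 2? yes. Count so far: 2
Gen 5: crossing 2x1. Involves strand 2? yes. Count so far: 3
Gen 6: crossing 1x2. Involves strand 2? yes. Count so far: 4
Gen 7: crossing 4x2. Involves strand 2? yes. Count so far: 5
Gen 8: crossing 1x3. Involves strand 2? no. Count so far: 5
Gen 9: crossing 3x1. Involves strand 2? no. Count so far: 5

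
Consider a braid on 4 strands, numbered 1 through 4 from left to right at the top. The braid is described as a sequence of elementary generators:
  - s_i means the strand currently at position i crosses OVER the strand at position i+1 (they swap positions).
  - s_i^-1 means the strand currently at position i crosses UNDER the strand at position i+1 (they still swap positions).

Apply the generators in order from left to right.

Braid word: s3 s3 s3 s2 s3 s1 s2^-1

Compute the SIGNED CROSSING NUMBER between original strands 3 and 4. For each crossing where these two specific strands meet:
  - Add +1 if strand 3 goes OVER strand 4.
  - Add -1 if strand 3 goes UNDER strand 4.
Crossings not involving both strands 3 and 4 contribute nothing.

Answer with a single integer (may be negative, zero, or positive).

Answer: 1

Derivation:
Gen 1: 3 over 4. Both 3&4? yes. Contrib: +1. Sum: 1
Gen 2: 4 over 3. Both 3&4? yes. Contrib: -1. Sum: 0
Gen 3: 3 over 4. Both 3&4? yes. Contrib: +1. Sum: 1
Gen 4: crossing 2x4. Both 3&4? no. Sum: 1
Gen 5: crossing 2x3. Both 3&4? no. Sum: 1
Gen 6: crossing 1x4. Both 3&4? no. Sum: 1
Gen 7: crossing 1x3. Both 3&4? no. Sum: 1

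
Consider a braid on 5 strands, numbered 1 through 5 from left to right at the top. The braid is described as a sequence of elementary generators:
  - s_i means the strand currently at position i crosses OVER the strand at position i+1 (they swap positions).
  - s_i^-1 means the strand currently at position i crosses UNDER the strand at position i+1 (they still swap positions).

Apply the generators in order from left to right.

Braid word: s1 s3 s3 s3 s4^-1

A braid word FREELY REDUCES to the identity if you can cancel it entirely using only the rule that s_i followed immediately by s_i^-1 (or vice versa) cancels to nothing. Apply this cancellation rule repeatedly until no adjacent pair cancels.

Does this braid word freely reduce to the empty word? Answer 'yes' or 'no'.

Gen 1 (s1): push. Stack: [s1]
Gen 2 (s3): push. Stack: [s1 s3]
Gen 3 (s3): push. Stack: [s1 s3 s3]
Gen 4 (s3): push. Stack: [s1 s3 s3 s3]
Gen 5 (s4^-1): push. Stack: [s1 s3 s3 s3 s4^-1]
Reduced word: s1 s3 s3 s3 s4^-1

Answer: no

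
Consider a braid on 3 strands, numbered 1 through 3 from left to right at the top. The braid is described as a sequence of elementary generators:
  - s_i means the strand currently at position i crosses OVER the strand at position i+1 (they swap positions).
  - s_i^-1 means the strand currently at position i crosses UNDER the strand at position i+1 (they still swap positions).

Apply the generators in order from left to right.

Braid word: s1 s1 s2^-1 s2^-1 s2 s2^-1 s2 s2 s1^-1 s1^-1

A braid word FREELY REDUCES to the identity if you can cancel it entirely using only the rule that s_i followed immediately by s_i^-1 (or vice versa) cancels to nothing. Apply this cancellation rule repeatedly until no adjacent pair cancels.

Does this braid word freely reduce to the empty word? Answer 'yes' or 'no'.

Answer: yes

Derivation:
Gen 1 (s1): push. Stack: [s1]
Gen 2 (s1): push. Stack: [s1 s1]
Gen 3 (s2^-1): push. Stack: [s1 s1 s2^-1]
Gen 4 (s2^-1): push. Stack: [s1 s1 s2^-1 s2^-1]
Gen 5 (s2): cancels prior s2^-1. Stack: [s1 s1 s2^-1]
Gen 6 (s2^-1): push. Stack: [s1 s1 s2^-1 s2^-1]
Gen 7 (s2): cancels prior s2^-1. Stack: [s1 s1 s2^-1]
Gen 8 (s2): cancels prior s2^-1. Stack: [s1 s1]
Gen 9 (s1^-1): cancels prior s1. Stack: [s1]
Gen 10 (s1^-1): cancels prior s1. Stack: []
Reduced word: (empty)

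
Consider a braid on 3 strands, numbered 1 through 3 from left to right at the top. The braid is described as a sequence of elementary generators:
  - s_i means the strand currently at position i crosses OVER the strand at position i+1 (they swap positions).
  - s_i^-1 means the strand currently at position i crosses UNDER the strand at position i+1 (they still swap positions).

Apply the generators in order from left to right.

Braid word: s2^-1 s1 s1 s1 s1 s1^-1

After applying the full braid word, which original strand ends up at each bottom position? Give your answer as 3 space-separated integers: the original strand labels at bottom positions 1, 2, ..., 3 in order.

Answer: 3 1 2

Derivation:
Gen 1 (s2^-1): strand 2 crosses under strand 3. Perm now: [1 3 2]
Gen 2 (s1): strand 1 crosses over strand 3. Perm now: [3 1 2]
Gen 3 (s1): strand 3 crosses over strand 1. Perm now: [1 3 2]
Gen 4 (s1): strand 1 crosses over strand 3. Perm now: [3 1 2]
Gen 5 (s1): strand 3 crosses over strand 1. Perm now: [1 3 2]
Gen 6 (s1^-1): strand 1 crosses under strand 3. Perm now: [3 1 2]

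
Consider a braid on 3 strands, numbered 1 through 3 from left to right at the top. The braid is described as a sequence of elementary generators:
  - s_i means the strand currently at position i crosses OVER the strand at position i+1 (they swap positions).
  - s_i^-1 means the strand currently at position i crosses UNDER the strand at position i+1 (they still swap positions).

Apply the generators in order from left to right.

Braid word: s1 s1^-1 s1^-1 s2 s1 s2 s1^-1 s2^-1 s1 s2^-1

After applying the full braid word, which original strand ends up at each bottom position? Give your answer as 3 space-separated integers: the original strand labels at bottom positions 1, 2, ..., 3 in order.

Gen 1 (s1): strand 1 crosses over strand 2. Perm now: [2 1 3]
Gen 2 (s1^-1): strand 2 crosses under strand 1. Perm now: [1 2 3]
Gen 3 (s1^-1): strand 1 crosses under strand 2. Perm now: [2 1 3]
Gen 4 (s2): strand 1 crosses over strand 3. Perm now: [2 3 1]
Gen 5 (s1): strand 2 crosses over strand 3. Perm now: [3 2 1]
Gen 6 (s2): strand 2 crosses over strand 1. Perm now: [3 1 2]
Gen 7 (s1^-1): strand 3 crosses under strand 1. Perm now: [1 3 2]
Gen 8 (s2^-1): strand 3 crosses under strand 2. Perm now: [1 2 3]
Gen 9 (s1): strand 1 crosses over strand 2. Perm now: [2 1 3]
Gen 10 (s2^-1): strand 1 crosses under strand 3. Perm now: [2 3 1]

Answer: 2 3 1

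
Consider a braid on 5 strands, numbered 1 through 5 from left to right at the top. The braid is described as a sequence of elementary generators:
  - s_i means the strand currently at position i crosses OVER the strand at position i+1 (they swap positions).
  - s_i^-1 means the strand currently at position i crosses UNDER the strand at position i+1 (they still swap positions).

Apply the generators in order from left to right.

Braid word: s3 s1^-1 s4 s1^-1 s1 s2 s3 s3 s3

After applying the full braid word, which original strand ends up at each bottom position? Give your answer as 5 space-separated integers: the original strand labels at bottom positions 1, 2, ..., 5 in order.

Answer: 2 4 5 1 3

Derivation:
Gen 1 (s3): strand 3 crosses over strand 4. Perm now: [1 2 4 3 5]
Gen 2 (s1^-1): strand 1 crosses under strand 2. Perm now: [2 1 4 3 5]
Gen 3 (s4): strand 3 crosses over strand 5. Perm now: [2 1 4 5 3]
Gen 4 (s1^-1): strand 2 crosses under strand 1. Perm now: [1 2 4 5 3]
Gen 5 (s1): strand 1 crosses over strand 2. Perm now: [2 1 4 5 3]
Gen 6 (s2): strand 1 crosses over strand 4. Perm now: [2 4 1 5 3]
Gen 7 (s3): strand 1 crosses over strand 5. Perm now: [2 4 5 1 3]
Gen 8 (s3): strand 5 crosses over strand 1. Perm now: [2 4 1 5 3]
Gen 9 (s3): strand 1 crosses over strand 5. Perm now: [2 4 5 1 3]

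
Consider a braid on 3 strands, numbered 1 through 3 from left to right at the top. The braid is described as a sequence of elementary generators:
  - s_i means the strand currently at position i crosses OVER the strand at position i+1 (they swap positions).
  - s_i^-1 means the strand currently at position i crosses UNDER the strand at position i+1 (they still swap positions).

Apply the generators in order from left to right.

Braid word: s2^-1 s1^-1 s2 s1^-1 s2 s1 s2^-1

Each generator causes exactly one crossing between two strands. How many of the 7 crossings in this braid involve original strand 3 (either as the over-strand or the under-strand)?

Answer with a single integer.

Gen 1: crossing 2x3. Involves strand 3? yes. Count so far: 1
Gen 2: crossing 1x3. Involves strand 3? yes. Count so far: 2
Gen 3: crossing 1x2. Involves strand 3? no. Count so far: 2
Gen 4: crossing 3x2. Involves strand 3? yes. Count so far: 3
Gen 5: crossing 3x1. Involves strand 3? yes. Count so far: 4
Gen 6: crossing 2x1. Involves strand 3? no. Count so far: 4
Gen 7: crossing 2x3. Involves strand 3? yes. Count so far: 5

Answer: 5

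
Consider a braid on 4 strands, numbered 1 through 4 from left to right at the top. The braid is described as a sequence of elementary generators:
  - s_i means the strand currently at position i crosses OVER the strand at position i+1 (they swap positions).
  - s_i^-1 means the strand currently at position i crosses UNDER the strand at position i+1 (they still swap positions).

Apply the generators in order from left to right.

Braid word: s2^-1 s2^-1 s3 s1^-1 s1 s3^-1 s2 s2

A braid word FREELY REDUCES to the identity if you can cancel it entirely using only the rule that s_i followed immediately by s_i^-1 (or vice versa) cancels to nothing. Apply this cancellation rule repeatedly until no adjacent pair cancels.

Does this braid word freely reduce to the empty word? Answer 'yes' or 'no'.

Answer: yes

Derivation:
Gen 1 (s2^-1): push. Stack: [s2^-1]
Gen 2 (s2^-1): push. Stack: [s2^-1 s2^-1]
Gen 3 (s3): push. Stack: [s2^-1 s2^-1 s3]
Gen 4 (s1^-1): push. Stack: [s2^-1 s2^-1 s3 s1^-1]
Gen 5 (s1): cancels prior s1^-1. Stack: [s2^-1 s2^-1 s3]
Gen 6 (s3^-1): cancels prior s3. Stack: [s2^-1 s2^-1]
Gen 7 (s2): cancels prior s2^-1. Stack: [s2^-1]
Gen 8 (s2): cancels prior s2^-1. Stack: []
Reduced word: (empty)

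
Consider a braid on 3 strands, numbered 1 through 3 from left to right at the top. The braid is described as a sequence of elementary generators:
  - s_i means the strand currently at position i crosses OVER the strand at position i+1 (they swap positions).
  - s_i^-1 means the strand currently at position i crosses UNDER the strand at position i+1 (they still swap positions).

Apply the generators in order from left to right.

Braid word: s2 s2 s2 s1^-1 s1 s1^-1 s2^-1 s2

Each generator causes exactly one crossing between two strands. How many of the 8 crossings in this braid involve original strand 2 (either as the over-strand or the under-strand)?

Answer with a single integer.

Gen 1: crossing 2x3. Involves strand 2? yes. Count so far: 1
Gen 2: crossing 3x2. Involves strand 2? yes. Count so far: 2
Gen 3: crossing 2x3. Involves strand 2? yes. Count so far: 3
Gen 4: crossing 1x3. Involves strand 2? no. Count so far: 3
Gen 5: crossing 3x1. Involves strand 2? no. Count so far: 3
Gen 6: crossing 1x3. Involves strand 2? no. Count so far: 3
Gen 7: crossing 1x2. Involves strand 2? yes. Count so far: 4
Gen 8: crossing 2x1. Involves strand 2? yes. Count so far: 5

Answer: 5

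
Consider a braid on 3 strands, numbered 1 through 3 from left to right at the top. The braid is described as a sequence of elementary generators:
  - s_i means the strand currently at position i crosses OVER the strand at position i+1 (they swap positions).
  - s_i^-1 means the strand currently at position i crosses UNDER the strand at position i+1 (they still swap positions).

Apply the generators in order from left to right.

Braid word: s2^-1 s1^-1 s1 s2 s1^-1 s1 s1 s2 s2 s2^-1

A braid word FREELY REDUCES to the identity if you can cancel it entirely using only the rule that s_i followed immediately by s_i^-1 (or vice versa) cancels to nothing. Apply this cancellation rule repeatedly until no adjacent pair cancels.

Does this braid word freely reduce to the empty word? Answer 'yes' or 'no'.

Gen 1 (s2^-1): push. Stack: [s2^-1]
Gen 2 (s1^-1): push. Stack: [s2^-1 s1^-1]
Gen 3 (s1): cancels prior s1^-1. Stack: [s2^-1]
Gen 4 (s2): cancels prior s2^-1. Stack: []
Gen 5 (s1^-1): push. Stack: [s1^-1]
Gen 6 (s1): cancels prior s1^-1. Stack: []
Gen 7 (s1): push. Stack: [s1]
Gen 8 (s2): push. Stack: [s1 s2]
Gen 9 (s2): push. Stack: [s1 s2 s2]
Gen 10 (s2^-1): cancels prior s2. Stack: [s1 s2]
Reduced word: s1 s2

Answer: no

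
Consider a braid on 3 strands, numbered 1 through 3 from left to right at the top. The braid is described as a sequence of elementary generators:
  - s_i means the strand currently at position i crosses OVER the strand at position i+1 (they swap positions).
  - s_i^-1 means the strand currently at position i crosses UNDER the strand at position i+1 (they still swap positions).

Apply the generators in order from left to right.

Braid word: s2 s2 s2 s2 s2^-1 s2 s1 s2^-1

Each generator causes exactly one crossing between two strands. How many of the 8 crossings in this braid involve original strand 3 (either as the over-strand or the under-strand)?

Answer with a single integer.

Answer: 7

Derivation:
Gen 1: crossing 2x3. Involves strand 3? yes. Count so far: 1
Gen 2: crossing 3x2. Involves strand 3? yes. Count so far: 2
Gen 3: crossing 2x3. Involves strand 3? yes. Count so far: 3
Gen 4: crossing 3x2. Involves strand 3? yes. Count so far: 4
Gen 5: crossing 2x3. Involves strand 3? yes. Count so far: 5
Gen 6: crossing 3x2. Involves strand 3? yes. Count so far: 6
Gen 7: crossing 1x2. Involves strand 3? no. Count so far: 6
Gen 8: crossing 1x3. Involves strand 3? yes. Count so far: 7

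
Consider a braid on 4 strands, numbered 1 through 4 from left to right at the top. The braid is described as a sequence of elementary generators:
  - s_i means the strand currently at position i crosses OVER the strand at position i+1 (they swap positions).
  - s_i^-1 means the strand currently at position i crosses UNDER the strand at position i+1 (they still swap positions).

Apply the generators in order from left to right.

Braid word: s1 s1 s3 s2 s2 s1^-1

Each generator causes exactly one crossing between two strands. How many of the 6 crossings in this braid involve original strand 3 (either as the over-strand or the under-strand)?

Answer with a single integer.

Gen 1: crossing 1x2. Involves strand 3? no. Count so far: 0
Gen 2: crossing 2x1. Involves strand 3? no. Count so far: 0
Gen 3: crossing 3x4. Involves strand 3? yes. Count so far: 1
Gen 4: crossing 2x4. Involves strand 3? no. Count so far: 1
Gen 5: crossing 4x2. Involves strand 3? no. Count so far: 1
Gen 6: crossing 1x2. Involves strand 3? no. Count so far: 1

Answer: 1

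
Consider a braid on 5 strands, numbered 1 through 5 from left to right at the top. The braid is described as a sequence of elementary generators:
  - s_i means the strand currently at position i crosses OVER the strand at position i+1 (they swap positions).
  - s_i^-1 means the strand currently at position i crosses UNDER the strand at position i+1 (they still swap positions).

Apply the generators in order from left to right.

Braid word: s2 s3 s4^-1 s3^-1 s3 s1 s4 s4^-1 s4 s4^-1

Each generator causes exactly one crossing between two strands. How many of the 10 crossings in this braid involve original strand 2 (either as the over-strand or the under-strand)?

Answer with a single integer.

Gen 1: crossing 2x3. Involves strand 2? yes. Count so far: 1
Gen 2: crossing 2x4. Involves strand 2? yes. Count so far: 2
Gen 3: crossing 2x5. Involves strand 2? yes. Count so far: 3
Gen 4: crossing 4x5. Involves strand 2? no. Count so far: 3
Gen 5: crossing 5x4. Involves strand 2? no. Count so far: 3
Gen 6: crossing 1x3. Involves strand 2? no. Count so far: 3
Gen 7: crossing 5x2. Involves strand 2? yes. Count so far: 4
Gen 8: crossing 2x5. Involves strand 2? yes. Count so far: 5
Gen 9: crossing 5x2. Involves strand 2? yes. Count so far: 6
Gen 10: crossing 2x5. Involves strand 2? yes. Count so far: 7

Answer: 7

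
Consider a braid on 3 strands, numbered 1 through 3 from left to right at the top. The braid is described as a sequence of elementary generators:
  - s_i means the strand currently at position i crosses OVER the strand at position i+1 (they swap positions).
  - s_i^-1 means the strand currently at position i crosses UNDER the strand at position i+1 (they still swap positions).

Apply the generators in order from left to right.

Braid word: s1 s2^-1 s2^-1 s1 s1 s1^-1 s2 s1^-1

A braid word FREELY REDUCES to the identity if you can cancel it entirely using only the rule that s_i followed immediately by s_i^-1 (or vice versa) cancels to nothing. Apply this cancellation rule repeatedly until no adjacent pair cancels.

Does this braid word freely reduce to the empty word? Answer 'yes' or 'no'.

Gen 1 (s1): push. Stack: [s1]
Gen 2 (s2^-1): push. Stack: [s1 s2^-1]
Gen 3 (s2^-1): push. Stack: [s1 s2^-1 s2^-1]
Gen 4 (s1): push. Stack: [s1 s2^-1 s2^-1 s1]
Gen 5 (s1): push. Stack: [s1 s2^-1 s2^-1 s1 s1]
Gen 6 (s1^-1): cancels prior s1. Stack: [s1 s2^-1 s2^-1 s1]
Gen 7 (s2): push. Stack: [s1 s2^-1 s2^-1 s1 s2]
Gen 8 (s1^-1): push. Stack: [s1 s2^-1 s2^-1 s1 s2 s1^-1]
Reduced word: s1 s2^-1 s2^-1 s1 s2 s1^-1

Answer: no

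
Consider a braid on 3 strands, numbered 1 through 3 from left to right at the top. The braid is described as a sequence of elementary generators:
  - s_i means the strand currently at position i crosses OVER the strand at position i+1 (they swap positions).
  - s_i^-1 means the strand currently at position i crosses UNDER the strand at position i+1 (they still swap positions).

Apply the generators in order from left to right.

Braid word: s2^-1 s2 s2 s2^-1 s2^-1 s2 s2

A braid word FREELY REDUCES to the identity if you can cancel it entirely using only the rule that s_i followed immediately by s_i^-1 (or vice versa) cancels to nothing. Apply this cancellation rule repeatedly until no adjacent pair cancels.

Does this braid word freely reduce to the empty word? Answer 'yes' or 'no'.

Answer: no

Derivation:
Gen 1 (s2^-1): push. Stack: [s2^-1]
Gen 2 (s2): cancels prior s2^-1. Stack: []
Gen 3 (s2): push. Stack: [s2]
Gen 4 (s2^-1): cancels prior s2. Stack: []
Gen 5 (s2^-1): push. Stack: [s2^-1]
Gen 6 (s2): cancels prior s2^-1. Stack: []
Gen 7 (s2): push. Stack: [s2]
Reduced word: s2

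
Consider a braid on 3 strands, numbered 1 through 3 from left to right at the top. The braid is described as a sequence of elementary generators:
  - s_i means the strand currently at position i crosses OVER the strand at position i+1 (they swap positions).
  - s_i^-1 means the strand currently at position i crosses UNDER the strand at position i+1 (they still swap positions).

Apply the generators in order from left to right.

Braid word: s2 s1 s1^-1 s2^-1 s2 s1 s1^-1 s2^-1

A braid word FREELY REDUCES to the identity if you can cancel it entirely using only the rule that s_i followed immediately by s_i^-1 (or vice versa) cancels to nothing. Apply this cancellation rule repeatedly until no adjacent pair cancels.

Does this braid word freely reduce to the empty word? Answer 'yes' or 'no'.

Gen 1 (s2): push. Stack: [s2]
Gen 2 (s1): push. Stack: [s2 s1]
Gen 3 (s1^-1): cancels prior s1. Stack: [s2]
Gen 4 (s2^-1): cancels prior s2. Stack: []
Gen 5 (s2): push. Stack: [s2]
Gen 6 (s1): push. Stack: [s2 s1]
Gen 7 (s1^-1): cancels prior s1. Stack: [s2]
Gen 8 (s2^-1): cancels prior s2. Stack: []
Reduced word: (empty)

Answer: yes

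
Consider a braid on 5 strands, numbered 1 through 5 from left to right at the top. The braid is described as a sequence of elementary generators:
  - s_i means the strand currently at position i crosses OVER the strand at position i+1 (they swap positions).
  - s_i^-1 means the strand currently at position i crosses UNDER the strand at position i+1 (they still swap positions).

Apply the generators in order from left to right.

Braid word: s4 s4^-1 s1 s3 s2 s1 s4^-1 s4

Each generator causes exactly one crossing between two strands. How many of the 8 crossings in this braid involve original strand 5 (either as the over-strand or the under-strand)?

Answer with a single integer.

Gen 1: crossing 4x5. Involves strand 5? yes. Count so far: 1
Gen 2: crossing 5x4. Involves strand 5? yes. Count so far: 2
Gen 3: crossing 1x2. Involves strand 5? no. Count so far: 2
Gen 4: crossing 3x4. Involves strand 5? no. Count so far: 2
Gen 5: crossing 1x4. Involves strand 5? no. Count so far: 2
Gen 6: crossing 2x4. Involves strand 5? no. Count so far: 2
Gen 7: crossing 3x5. Involves strand 5? yes. Count so far: 3
Gen 8: crossing 5x3. Involves strand 5? yes. Count so far: 4

Answer: 4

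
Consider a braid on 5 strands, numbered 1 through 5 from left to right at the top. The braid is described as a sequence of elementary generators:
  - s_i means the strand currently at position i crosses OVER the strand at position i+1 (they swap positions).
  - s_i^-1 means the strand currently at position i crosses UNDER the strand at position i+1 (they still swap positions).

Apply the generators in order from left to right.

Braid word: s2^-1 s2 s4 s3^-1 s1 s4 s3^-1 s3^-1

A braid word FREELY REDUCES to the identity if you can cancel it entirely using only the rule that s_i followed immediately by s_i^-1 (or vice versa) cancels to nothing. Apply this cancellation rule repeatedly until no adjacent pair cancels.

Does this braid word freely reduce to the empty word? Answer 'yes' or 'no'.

Gen 1 (s2^-1): push. Stack: [s2^-1]
Gen 2 (s2): cancels prior s2^-1. Stack: []
Gen 3 (s4): push. Stack: [s4]
Gen 4 (s3^-1): push. Stack: [s4 s3^-1]
Gen 5 (s1): push. Stack: [s4 s3^-1 s1]
Gen 6 (s4): push. Stack: [s4 s3^-1 s1 s4]
Gen 7 (s3^-1): push. Stack: [s4 s3^-1 s1 s4 s3^-1]
Gen 8 (s3^-1): push. Stack: [s4 s3^-1 s1 s4 s3^-1 s3^-1]
Reduced word: s4 s3^-1 s1 s4 s3^-1 s3^-1

Answer: no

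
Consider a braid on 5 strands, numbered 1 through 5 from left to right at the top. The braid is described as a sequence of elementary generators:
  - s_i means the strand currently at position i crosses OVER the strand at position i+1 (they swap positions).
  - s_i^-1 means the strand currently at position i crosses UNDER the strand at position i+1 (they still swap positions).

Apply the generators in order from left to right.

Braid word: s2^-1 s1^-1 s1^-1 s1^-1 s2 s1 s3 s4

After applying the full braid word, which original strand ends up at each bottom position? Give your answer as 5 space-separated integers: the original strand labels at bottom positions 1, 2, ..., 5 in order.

Gen 1 (s2^-1): strand 2 crosses under strand 3. Perm now: [1 3 2 4 5]
Gen 2 (s1^-1): strand 1 crosses under strand 3. Perm now: [3 1 2 4 5]
Gen 3 (s1^-1): strand 3 crosses under strand 1. Perm now: [1 3 2 4 5]
Gen 4 (s1^-1): strand 1 crosses under strand 3. Perm now: [3 1 2 4 5]
Gen 5 (s2): strand 1 crosses over strand 2. Perm now: [3 2 1 4 5]
Gen 6 (s1): strand 3 crosses over strand 2. Perm now: [2 3 1 4 5]
Gen 7 (s3): strand 1 crosses over strand 4. Perm now: [2 3 4 1 5]
Gen 8 (s4): strand 1 crosses over strand 5. Perm now: [2 3 4 5 1]

Answer: 2 3 4 5 1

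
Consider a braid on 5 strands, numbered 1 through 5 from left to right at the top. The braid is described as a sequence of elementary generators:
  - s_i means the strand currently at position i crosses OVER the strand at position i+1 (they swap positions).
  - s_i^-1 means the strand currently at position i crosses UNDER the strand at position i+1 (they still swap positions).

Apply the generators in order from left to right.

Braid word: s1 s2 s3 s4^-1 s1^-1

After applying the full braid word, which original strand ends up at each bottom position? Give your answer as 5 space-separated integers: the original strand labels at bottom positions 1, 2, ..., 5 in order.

Answer: 3 2 4 5 1

Derivation:
Gen 1 (s1): strand 1 crosses over strand 2. Perm now: [2 1 3 4 5]
Gen 2 (s2): strand 1 crosses over strand 3. Perm now: [2 3 1 4 5]
Gen 3 (s3): strand 1 crosses over strand 4. Perm now: [2 3 4 1 5]
Gen 4 (s4^-1): strand 1 crosses under strand 5. Perm now: [2 3 4 5 1]
Gen 5 (s1^-1): strand 2 crosses under strand 3. Perm now: [3 2 4 5 1]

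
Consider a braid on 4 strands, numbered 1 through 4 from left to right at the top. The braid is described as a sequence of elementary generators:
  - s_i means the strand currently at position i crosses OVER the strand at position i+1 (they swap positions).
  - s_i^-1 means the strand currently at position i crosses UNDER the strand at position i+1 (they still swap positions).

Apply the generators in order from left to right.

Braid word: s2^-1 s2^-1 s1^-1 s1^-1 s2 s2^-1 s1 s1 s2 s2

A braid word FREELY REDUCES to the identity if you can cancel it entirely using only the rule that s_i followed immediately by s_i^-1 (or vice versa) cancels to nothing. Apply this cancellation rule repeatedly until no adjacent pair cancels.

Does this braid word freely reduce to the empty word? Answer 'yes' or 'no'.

Answer: yes

Derivation:
Gen 1 (s2^-1): push. Stack: [s2^-1]
Gen 2 (s2^-1): push. Stack: [s2^-1 s2^-1]
Gen 3 (s1^-1): push. Stack: [s2^-1 s2^-1 s1^-1]
Gen 4 (s1^-1): push. Stack: [s2^-1 s2^-1 s1^-1 s1^-1]
Gen 5 (s2): push. Stack: [s2^-1 s2^-1 s1^-1 s1^-1 s2]
Gen 6 (s2^-1): cancels prior s2. Stack: [s2^-1 s2^-1 s1^-1 s1^-1]
Gen 7 (s1): cancels prior s1^-1. Stack: [s2^-1 s2^-1 s1^-1]
Gen 8 (s1): cancels prior s1^-1. Stack: [s2^-1 s2^-1]
Gen 9 (s2): cancels prior s2^-1. Stack: [s2^-1]
Gen 10 (s2): cancels prior s2^-1. Stack: []
Reduced word: (empty)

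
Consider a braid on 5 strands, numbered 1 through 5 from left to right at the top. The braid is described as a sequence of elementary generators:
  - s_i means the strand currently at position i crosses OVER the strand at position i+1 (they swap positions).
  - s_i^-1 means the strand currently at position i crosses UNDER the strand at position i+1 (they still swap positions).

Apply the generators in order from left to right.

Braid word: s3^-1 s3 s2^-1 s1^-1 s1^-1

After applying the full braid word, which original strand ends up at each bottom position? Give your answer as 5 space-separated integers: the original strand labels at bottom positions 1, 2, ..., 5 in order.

Answer: 1 3 2 4 5

Derivation:
Gen 1 (s3^-1): strand 3 crosses under strand 4. Perm now: [1 2 4 3 5]
Gen 2 (s3): strand 4 crosses over strand 3. Perm now: [1 2 3 4 5]
Gen 3 (s2^-1): strand 2 crosses under strand 3. Perm now: [1 3 2 4 5]
Gen 4 (s1^-1): strand 1 crosses under strand 3. Perm now: [3 1 2 4 5]
Gen 5 (s1^-1): strand 3 crosses under strand 1. Perm now: [1 3 2 4 5]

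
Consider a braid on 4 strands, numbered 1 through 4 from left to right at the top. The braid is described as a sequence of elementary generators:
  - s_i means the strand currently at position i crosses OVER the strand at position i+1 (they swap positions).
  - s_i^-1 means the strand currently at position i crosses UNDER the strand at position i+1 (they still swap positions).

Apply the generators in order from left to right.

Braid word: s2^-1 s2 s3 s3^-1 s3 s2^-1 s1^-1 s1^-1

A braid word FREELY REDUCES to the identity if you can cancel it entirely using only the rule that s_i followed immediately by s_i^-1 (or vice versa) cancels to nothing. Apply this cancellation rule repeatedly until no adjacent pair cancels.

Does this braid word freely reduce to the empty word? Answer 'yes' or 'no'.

Gen 1 (s2^-1): push. Stack: [s2^-1]
Gen 2 (s2): cancels prior s2^-1. Stack: []
Gen 3 (s3): push. Stack: [s3]
Gen 4 (s3^-1): cancels prior s3. Stack: []
Gen 5 (s3): push. Stack: [s3]
Gen 6 (s2^-1): push. Stack: [s3 s2^-1]
Gen 7 (s1^-1): push. Stack: [s3 s2^-1 s1^-1]
Gen 8 (s1^-1): push. Stack: [s3 s2^-1 s1^-1 s1^-1]
Reduced word: s3 s2^-1 s1^-1 s1^-1

Answer: no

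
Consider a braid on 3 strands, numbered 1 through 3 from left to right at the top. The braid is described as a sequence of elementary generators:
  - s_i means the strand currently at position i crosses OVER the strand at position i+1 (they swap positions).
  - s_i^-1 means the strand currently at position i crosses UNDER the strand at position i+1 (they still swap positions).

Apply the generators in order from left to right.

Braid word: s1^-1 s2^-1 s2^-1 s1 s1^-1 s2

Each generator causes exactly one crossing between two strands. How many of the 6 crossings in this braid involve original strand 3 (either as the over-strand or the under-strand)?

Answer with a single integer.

Answer: 3

Derivation:
Gen 1: crossing 1x2. Involves strand 3? no. Count so far: 0
Gen 2: crossing 1x3. Involves strand 3? yes. Count so far: 1
Gen 3: crossing 3x1. Involves strand 3? yes. Count so far: 2
Gen 4: crossing 2x1. Involves strand 3? no. Count so far: 2
Gen 5: crossing 1x2. Involves strand 3? no. Count so far: 2
Gen 6: crossing 1x3. Involves strand 3? yes. Count so far: 3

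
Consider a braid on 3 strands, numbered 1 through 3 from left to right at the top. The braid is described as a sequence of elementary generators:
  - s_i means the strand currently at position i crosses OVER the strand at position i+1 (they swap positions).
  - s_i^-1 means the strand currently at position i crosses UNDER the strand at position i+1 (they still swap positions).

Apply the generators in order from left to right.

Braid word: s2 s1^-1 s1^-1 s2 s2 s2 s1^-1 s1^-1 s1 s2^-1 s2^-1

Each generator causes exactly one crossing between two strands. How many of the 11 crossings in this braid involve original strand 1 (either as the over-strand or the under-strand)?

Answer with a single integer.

Gen 1: crossing 2x3. Involves strand 1? no. Count so far: 0
Gen 2: crossing 1x3. Involves strand 1? yes. Count so far: 1
Gen 3: crossing 3x1. Involves strand 1? yes. Count so far: 2
Gen 4: crossing 3x2. Involves strand 1? no. Count so far: 2
Gen 5: crossing 2x3. Involves strand 1? no. Count so far: 2
Gen 6: crossing 3x2. Involves strand 1? no. Count so far: 2
Gen 7: crossing 1x2. Involves strand 1? yes. Count so far: 3
Gen 8: crossing 2x1. Involves strand 1? yes. Count so far: 4
Gen 9: crossing 1x2. Involves strand 1? yes. Count so far: 5
Gen 10: crossing 1x3. Involves strand 1? yes. Count so far: 6
Gen 11: crossing 3x1. Involves strand 1? yes. Count so far: 7

Answer: 7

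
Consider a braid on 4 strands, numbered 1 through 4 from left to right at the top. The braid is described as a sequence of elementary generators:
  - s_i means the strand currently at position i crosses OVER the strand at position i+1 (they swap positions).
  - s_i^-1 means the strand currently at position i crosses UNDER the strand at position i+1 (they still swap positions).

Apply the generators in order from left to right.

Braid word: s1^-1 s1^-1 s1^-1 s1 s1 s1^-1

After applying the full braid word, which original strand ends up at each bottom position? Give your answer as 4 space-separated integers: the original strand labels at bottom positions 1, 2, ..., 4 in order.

Gen 1 (s1^-1): strand 1 crosses under strand 2. Perm now: [2 1 3 4]
Gen 2 (s1^-1): strand 2 crosses under strand 1. Perm now: [1 2 3 4]
Gen 3 (s1^-1): strand 1 crosses under strand 2. Perm now: [2 1 3 4]
Gen 4 (s1): strand 2 crosses over strand 1. Perm now: [1 2 3 4]
Gen 5 (s1): strand 1 crosses over strand 2. Perm now: [2 1 3 4]
Gen 6 (s1^-1): strand 2 crosses under strand 1. Perm now: [1 2 3 4]

Answer: 1 2 3 4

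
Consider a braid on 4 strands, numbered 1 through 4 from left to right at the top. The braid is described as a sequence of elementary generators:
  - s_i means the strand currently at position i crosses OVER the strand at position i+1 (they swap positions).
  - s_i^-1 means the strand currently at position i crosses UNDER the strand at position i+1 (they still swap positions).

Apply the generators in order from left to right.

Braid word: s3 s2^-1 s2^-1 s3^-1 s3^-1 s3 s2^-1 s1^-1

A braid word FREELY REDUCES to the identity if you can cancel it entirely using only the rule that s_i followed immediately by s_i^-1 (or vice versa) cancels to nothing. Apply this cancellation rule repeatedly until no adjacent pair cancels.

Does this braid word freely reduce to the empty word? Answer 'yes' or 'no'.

Gen 1 (s3): push. Stack: [s3]
Gen 2 (s2^-1): push. Stack: [s3 s2^-1]
Gen 3 (s2^-1): push. Stack: [s3 s2^-1 s2^-1]
Gen 4 (s3^-1): push. Stack: [s3 s2^-1 s2^-1 s3^-1]
Gen 5 (s3^-1): push. Stack: [s3 s2^-1 s2^-1 s3^-1 s3^-1]
Gen 6 (s3): cancels prior s3^-1. Stack: [s3 s2^-1 s2^-1 s3^-1]
Gen 7 (s2^-1): push. Stack: [s3 s2^-1 s2^-1 s3^-1 s2^-1]
Gen 8 (s1^-1): push. Stack: [s3 s2^-1 s2^-1 s3^-1 s2^-1 s1^-1]
Reduced word: s3 s2^-1 s2^-1 s3^-1 s2^-1 s1^-1

Answer: no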